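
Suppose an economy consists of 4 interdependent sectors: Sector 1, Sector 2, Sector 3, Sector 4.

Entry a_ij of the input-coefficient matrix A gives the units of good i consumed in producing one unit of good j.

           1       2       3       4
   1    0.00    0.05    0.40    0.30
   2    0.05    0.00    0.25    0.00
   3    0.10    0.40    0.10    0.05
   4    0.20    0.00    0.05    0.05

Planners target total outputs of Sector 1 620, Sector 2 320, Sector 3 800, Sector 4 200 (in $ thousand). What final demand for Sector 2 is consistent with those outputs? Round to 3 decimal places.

d_2 = 89.000

I − A =
  [   1.00    -0.05    -0.40    -0.30]
  [  -0.05     1.00    -0.25     0.00]
  [  -0.10    -0.40     0.90    -0.05]
  [  -0.20     0.00    -0.05     0.95]
d = (I − A) x:
  d_1 = (+1.00)·620 + (-0.05)·320 + (-0.40)·800 + (-0.30)·200 = 224.000
  d_2 = (-0.05)·620 + (+1.00)·320 + (-0.25)·800 + (+0.00)·200 = 89.000
  d_3 = (-0.10)·620 + (-0.40)·320 + (+0.90)·800 + (-0.05)·200 = 520.000
  d_4 = (-0.20)·620 + (+0.00)·320 + (-0.05)·800 + (+0.95)·200 = 26.000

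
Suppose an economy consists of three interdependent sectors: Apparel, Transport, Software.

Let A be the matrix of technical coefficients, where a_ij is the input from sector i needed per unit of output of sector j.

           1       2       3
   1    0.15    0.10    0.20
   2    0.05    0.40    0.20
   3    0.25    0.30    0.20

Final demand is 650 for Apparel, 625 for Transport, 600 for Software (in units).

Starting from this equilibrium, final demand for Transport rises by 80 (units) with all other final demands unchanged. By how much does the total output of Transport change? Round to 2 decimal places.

I − A =
  [   0.85    -0.10    -0.20]
  [  -0.05     0.60    -0.20]
  [  -0.25    -0.30     0.80]
Cofactors of I−A, C_ij = (−1)^(i+j)·(minor ij) (rows/columns in the sector order above):
  C_11 = (0.60)(0.80) − (-0.20)(-0.30) = 0.4200
  C_12 = −[(-0.05)(0.80) − (-0.20)(-0.25)] = 0.0900
  C_13 = (-0.05)(-0.30) − (0.60)(-0.25) = 0.1650
  C_21 = −[(-0.10)(0.80) − (-0.20)(-0.30)] = 0.1400
  C_22 = (0.85)(0.80) − (-0.20)(-0.25) = 0.6300
  C_23 = −[(0.85)(-0.30) − (-0.10)(-0.25)] = 0.2800
  C_31 = (-0.10)(-0.20) − (-0.20)(0.60) = 0.1400
  C_32 = −[(0.85)(-0.20) − (-0.20)(-0.05)] = 0.1800
  C_33 = (0.85)(0.60) − (-0.10)(-0.05) = 0.5050
det(I−A) = Σ_j (I−A)_1j·C_1j = (0.85)(0.4200) + (-0.10)(0.0900) + (-0.20)(0.1650) = 0.3150
adj(I−A) = Cᵀ =
  [ 0.4200   0.1400   0.1400]
  [ 0.0900   0.6300   0.1800]
  [ 0.1650   0.2800   0.5050]
(I − A)⁻¹ = adj(I−A) / det(I−A) ≈
  [   1.3333     0.4444     0.4444]
  [   0.2857     2.0000     0.5714]
  [   0.5238     0.8889     1.6032]
Δx = (I − A)⁻¹ Δd with Δd having +80 in the Transport component and 0 elsewhere.
So Δx_2 = L_22 · (+80), where L_22 = adj(I−A)_22 / det(I−A) = 0.6300 / 0.3150.
Δx_2 = 0.6300 × (+80) / 0.3150 = 50.40 / 0.3150 = 160.00.

Δx_2 = 160.00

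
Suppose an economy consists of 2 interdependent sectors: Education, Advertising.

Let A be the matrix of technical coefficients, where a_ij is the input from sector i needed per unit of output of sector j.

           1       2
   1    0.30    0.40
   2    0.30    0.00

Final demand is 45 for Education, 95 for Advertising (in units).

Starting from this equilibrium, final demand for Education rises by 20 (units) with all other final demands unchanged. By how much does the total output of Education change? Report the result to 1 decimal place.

I − A =
  [   0.70    -0.40]
  [  -0.30     1.00]
det(I−A) = (0.70)(1.00) − (-0.40)(-0.30) = 0.5800
adj(I−A) = [[1.00, 0.40], [0.30, 0.70]]
(I − A)⁻¹ = adj(I−A) / det(I−A) ≈
  [   1.7241     0.6897]
  [   0.5172     1.2069]
Δx = (I − A)⁻¹ Δd with Δd having +20 in the Education component and 0 elsewhere.
So Δx_1 = L_11 · (+20), where L_11 = adj(I−A)_11 / det(I−A) = 1.00 / 0.5800.
Δx_1 = 1.00 × (+20) / 0.5800 = 20.00 / 0.5800 ≈ 34.5.

Δx_1 = 34.5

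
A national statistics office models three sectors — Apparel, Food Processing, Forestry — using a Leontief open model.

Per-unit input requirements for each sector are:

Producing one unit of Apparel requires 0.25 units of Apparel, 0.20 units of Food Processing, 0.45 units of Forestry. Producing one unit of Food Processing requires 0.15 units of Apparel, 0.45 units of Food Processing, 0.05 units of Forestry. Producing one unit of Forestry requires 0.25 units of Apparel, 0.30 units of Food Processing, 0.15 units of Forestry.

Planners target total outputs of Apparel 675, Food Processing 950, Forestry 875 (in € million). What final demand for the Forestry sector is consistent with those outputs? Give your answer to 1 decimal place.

I − A =
  [   0.75    -0.15    -0.25]
  [  -0.20     0.55    -0.30]
  [  -0.45    -0.05     0.85]
d = (I − A) x:
  d_1 = (+0.75)·675 + (-0.15)·950 + (-0.25)·875 = 145.0
  d_2 = (-0.20)·675 + (+0.55)·950 + (-0.30)·875 = 125.0
  d_3 = (-0.45)·675 + (-0.05)·950 + (+0.85)·875 = 392.5

d_3 = 392.5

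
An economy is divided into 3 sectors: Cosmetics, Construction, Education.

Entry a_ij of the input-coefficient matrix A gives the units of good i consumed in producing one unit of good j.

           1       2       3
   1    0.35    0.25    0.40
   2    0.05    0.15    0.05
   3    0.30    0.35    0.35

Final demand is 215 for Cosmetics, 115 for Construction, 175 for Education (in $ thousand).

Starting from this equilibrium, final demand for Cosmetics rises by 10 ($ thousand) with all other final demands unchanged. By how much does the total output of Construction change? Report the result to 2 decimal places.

Δx_2 = 2.09

I − A =
  [   0.65    -0.25    -0.40]
  [  -0.05     0.85    -0.05]
  [  -0.30    -0.35     0.65]
Cofactors of I−A, C_ij = (−1)^(i+j)·(minor ij) (rows/columns in the sector order above):
  C_11 = (0.85)(0.65) − (-0.05)(-0.35) = 0.5350
  C_12 = −[(-0.05)(0.65) − (-0.05)(-0.30)] = 0.0475
  C_13 = (-0.05)(-0.35) − (0.85)(-0.30) = 0.2725
  C_21 = −[(-0.25)(0.65) − (-0.40)(-0.35)] = 0.3025
  C_22 = (0.65)(0.65) − (-0.40)(-0.30) = 0.3025
  C_23 = −[(0.65)(-0.35) − (-0.25)(-0.30)] = 0.3025
  C_31 = (-0.25)(-0.05) − (-0.40)(0.85) = 0.3525
  C_32 = −[(0.65)(-0.05) − (-0.40)(-0.05)] = 0.0525
  C_33 = (0.65)(0.85) − (-0.25)(-0.05) = 0.5400
det(I−A) = Σ_j (I−A)_1j·C_1j = (0.65)(0.5350) + (-0.25)(0.0475) + (-0.40)(0.2725) = 0.226875
adj(I−A) = Cᵀ =
  [ 0.5350   0.3025   0.3525]
  [ 0.0475   0.3025   0.0525]
  [ 0.2725   0.3025   0.5400]
(I − A)⁻¹ = adj(I−A) / det(I−A) ≈
  [   2.3581     1.3333     1.5537]
  [   0.2094     1.3333     0.2314]
  [   1.2011     1.3333     2.3802]
Δx = (I − A)⁻¹ Δd with Δd having +10 in the Cosmetics component and 0 elsewhere.
So Δx_2 = L_21 · (+10), where L_21 = adj(I−A)_21 / det(I−A) = 0.0475 / 0.226875.
Δx_2 = 0.0475 × (+10) / 0.226875 = 0.475 / 0.226875 ≈ 2.09.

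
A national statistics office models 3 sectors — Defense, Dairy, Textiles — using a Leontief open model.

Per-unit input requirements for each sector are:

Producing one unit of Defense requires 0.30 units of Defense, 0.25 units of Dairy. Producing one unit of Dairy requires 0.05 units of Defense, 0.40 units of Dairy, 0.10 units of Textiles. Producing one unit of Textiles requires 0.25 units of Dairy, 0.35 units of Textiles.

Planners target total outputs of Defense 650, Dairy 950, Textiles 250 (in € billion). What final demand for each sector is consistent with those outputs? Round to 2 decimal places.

I − A =
  [   0.70    -0.05     0.00]
  [  -0.25     0.60    -0.25]
  [   0.00    -0.10     0.65]
d = (I − A) x:
  d_1 = (+0.70)·650 + (-0.05)·950 + (+0.00)·250 = 407.50
  d_2 = (-0.25)·650 + (+0.60)·950 + (-0.25)·250 = 345.00
  d_3 = (+0.00)·650 + (-0.10)·950 + (+0.65)·250 = 67.50

d_1 = 407.50, d_2 = 345.00, d_3 = 67.50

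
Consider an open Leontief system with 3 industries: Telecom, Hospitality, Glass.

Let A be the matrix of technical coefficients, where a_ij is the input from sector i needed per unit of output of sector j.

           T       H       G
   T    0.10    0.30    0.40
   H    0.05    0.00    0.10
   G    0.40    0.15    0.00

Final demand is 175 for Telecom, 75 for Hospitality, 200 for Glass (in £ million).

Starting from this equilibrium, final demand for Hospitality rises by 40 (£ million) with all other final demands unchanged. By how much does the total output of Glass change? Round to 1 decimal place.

I − A =
  [   0.90    -0.30    -0.40]
  [  -0.05     1.00    -0.10]
  [  -0.40    -0.15     1.00]
Cofactors of I−A, C_ij = (−1)^(i+j)·(minor ij) (rows/columns in the sector order above):
  C_11 = (1.00)(1.00) − (-0.10)(-0.15) = 0.9850
  C_12 = −[(-0.05)(1.00) − (-0.10)(-0.40)] = 0.0900
  C_13 = (-0.05)(-0.15) − (1.00)(-0.40) = 0.4075
  C_21 = −[(-0.30)(1.00) − (-0.40)(-0.15)] = 0.3600
  C_22 = (0.90)(1.00) − (-0.40)(-0.40) = 0.7400
  C_23 = −[(0.90)(-0.15) − (-0.30)(-0.40)] = 0.2550
  C_31 = (-0.30)(-0.10) − (-0.40)(1.00) = 0.4300
  C_32 = −[(0.90)(-0.10) − (-0.40)(-0.05)] = 0.1100
  C_33 = (0.90)(1.00) − (-0.30)(-0.05) = 0.8850
det(I−A) = Σ_j (I−A)_1j·C_1j = (0.90)(0.9850) + (-0.30)(0.0900) + (-0.40)(0.4075) = 0.6965
adj(I−A) = Cᵀ =
  [ 0.9850   0.3600   0.4300]
  [ 0.0900   0.7400   0.1100]
  [ 0.4075   0.2550   0.8850]
(I − A)⁻¹ = adj(I−A) / det(I−A) ≈
  [   1.4142     0.5169     0.6174]
  [   0.1292     1.0625     0.1579]
  [   0.5851     0.3661     1.2706]
Δx = (I − A)⁻¹ Δd with Δd having +40 in the Hospitality component and 0 elsewhere.
So Δx_G = L_GH · (+40), where L_GH = adj(I−A)_GH / det(I−A) = 0.2550 / 0.6965.
Δx_G = 0.2550 × (+40) / 0.6965 = 10.20 / 0.6965 ≈ 14.6.

Δx_G = 14.6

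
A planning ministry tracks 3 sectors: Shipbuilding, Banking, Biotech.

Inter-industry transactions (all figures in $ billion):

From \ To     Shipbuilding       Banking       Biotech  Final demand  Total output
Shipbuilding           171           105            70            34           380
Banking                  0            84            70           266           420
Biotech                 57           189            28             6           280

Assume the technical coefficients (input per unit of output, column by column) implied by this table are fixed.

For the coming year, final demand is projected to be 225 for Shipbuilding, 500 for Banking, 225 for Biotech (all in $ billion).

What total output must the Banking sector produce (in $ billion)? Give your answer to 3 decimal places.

x_2 = 909.669

Technical coefficients a_ij = z_ij / X_j:
  a_11 = 171/380 = 0.45, a_21 = 0/380 = 0.00, a_31 = 57/380 = 0.15
  a_12 = 105/420 = 0.25, a_22 = 84/420 = 0.20, a_32 = 189/420 = 0.45
  a_13 = 70/280 = 0.25, a_23 = 70/280 = 0.25, a_33 = 28/280 = 0.10
I − A =
  [   0.55    -0.25    -0.25]
  [   0.00     0.80    -0.25]
  [  -0.15    -0.45     0.90]
Cofactors of I−A, C_ij = (−1)^(i+j)·(minor ij) (rows/columns in the sector order above):
  C_11 = (0.80)(0.90) − (-0.25)(-0.45) = 0.6075
  C_12 = −[(0.00)(0.90) − (-0.25)(-0.15)] = 0.0375
  C_13 = (0.00)(-0.45) − (0.80)(-0.15) = 0.1200
  C_21 = −[(-0.25)(0.90) − (-0.25)(-0.45)] = 0.3375
  C_22 = (0.55)(0.90) − (-0.25)(-0.15) = 0.4575
  C_23 = −[(0.55)(-0.45) − (-0.25)(-0.15)] = 0.2850
  C_31 = (-0.25)(-0.25) − (-0.25)(0.80) = 0.2625
  C_32 = −[(0.55)(-0.25) − (-0.25)(0.00)] = 0.1375
  C_33 = (0.55)(0.80) − (-0.25)(0.00) = 0.4400
det(I−A) = Σ_j (I−A)_1j·C_1j = (0.55)(0.6075) + (-0.25)(0.0375) + (-0.25)(0.1200) = 0.29475
adj(I−A) = Cᵀ =
  [ 0.6075   0.3375   0.2625]
  [ 0.0375   0.4575   0.1375]
  [ 0.1200   0.2850   0.4400]
(I − A)⁻¹ = adj(I−A) / det(I−A) ≈
  [   2.0611     1.1450     0.8906]
  [   0.1272     1.5522     0.4665]
  [   0.4071     0.9669     1.4928]
x = (I − A)⁻¹ d = adj(I−A)·d / det(I−A), with det(I−A) = 0.29475:
  x_1 = (0.6075·225 + 0.3375·500 + 0.2625·225) / 0.29475 = 364.50 / 0.29475 ≈ 1236.641
  x_2 = (0.0375·225 + 0.4575·500 + 0.1375·225) / 0.29475 = 268.125 / 0.29475 ≈ 909.669
  x_3 = (0.1200·225 + 0.2850·500 + 0.4400·225) / 0.29475 = 268.50 / 0.29475 ≈ 910.941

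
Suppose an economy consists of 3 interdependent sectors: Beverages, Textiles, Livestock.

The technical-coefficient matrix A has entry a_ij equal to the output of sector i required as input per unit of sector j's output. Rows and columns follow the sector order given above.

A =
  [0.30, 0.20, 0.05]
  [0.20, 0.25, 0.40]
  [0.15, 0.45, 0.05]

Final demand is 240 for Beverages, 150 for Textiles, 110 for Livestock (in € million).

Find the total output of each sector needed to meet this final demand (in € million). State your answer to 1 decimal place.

I − A =
  [   0.70    -0.20    -0.05]
  [  -0.20     0.75    -0.40]
  [  -0.15    -0.45     0.95]
Cofactors of I−A, C_ij = (−1)^(i+j)·(minor ij) (rows/columns in the sector order above):
  C_11 = (0.75)(0.95) − (-0.40)(-0.45) = 0.5325
  C_12 = −[(-0.20)(0.95) − (-0.40)(-0.15)] = 0.2500
  C_13 = (-0.20)(-0.45) − (0.75)(-0.15) = 0.2025
  C_21 = −[(-0.20)(0.95) − (-0.05)(-0.45)] = 0.2125
  C_22 = (0.70)(0.95) − (-0.05)(-0.15) = 0.6575
  C_23 = −[(0.70)(-0.45) − (-0.20)(-0.15)] = 0.3450
  C_31 = (-0.20)(-0.40) − (-0.05)(0.75) = 0.1175
  C_32 = −[(0.70)(-0.40) − (-0.05)(-0.20)] = 0.2900
  C_33 = (0.70)(0.75) − (-0.20)(-0.20) = 0.4850
det(I−A) = Σ_j (I−A)_1j·C_1j = (0.70)(0.5325) + (-0.20)(0.2500) + (-0.05)(0.2025) = 0.312625
adj(I−A) = Cᵀ =
  [ 0.5325   0.2125   0.1175]
  [ 0.2500   0.6575   0.2900]
  [ 0.2025   0.3450   0.4850]
(I − A)⁻¹ = adj(I−A) / det(I−A) ≈
  [   1.7033     0.6797     0.3758]
  [   0.7997     2.1032     0.9276]
  [   0.6477     1.1036     1.5514]
x = (I − A)⁻¹ d = adj(I−A)·d / det(I−A), with det(I−A) = 0.312625:
  x_B = (0.5325·240 + 0.2125·150 + 0.1175·110) / 0.312625 = 172.60 / 0.312625 ≈ 552.1
  x_T = (0.2500·240 + 0.6575·150 + 0.2900·110) / 0.312625 = 190.525 / 0.312625 ≈ 609.4
  x_L = (0.2025·240 + 0.3450·150 + 0.4850·110) / 0.312625 = 153.70 / 0.312625 ≈ 491.6

x_B = 552.1, x_T = 609.4, x_L = 491.6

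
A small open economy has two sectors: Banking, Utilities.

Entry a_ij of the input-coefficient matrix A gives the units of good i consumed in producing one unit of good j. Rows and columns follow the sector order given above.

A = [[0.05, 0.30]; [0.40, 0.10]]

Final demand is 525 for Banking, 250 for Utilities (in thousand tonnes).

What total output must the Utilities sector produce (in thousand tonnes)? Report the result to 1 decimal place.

x_2 = 608.8

I − A =
  [   0.95    -0.30]
  [  -0.40     0.90]
det(I−A) = (0.95)(0.90) − (-0.30)(-0.40) = 0.7350
adj(I−A) = [[0.90, 0.30], [0.40, 0.95]]
(I − A)⁻¹ = adj(I−A) / det(I−A) ≈
  [   1.2245     0.4082]
  [   0.5442     1.2925]
x = (I − A)⁻¹ d = adj(I−A)·d / det(I−A), with det(I−A) = 0.7350:
  x_1 = (0.90·525 + 0.30·250) / 0.7350 = 547.50 / 0.7350 ≈ 744.9
  x_2 = (0.40·525 + 0.95·250) / 0.7350 = 447.50 / 0.7350 ≈ 608.8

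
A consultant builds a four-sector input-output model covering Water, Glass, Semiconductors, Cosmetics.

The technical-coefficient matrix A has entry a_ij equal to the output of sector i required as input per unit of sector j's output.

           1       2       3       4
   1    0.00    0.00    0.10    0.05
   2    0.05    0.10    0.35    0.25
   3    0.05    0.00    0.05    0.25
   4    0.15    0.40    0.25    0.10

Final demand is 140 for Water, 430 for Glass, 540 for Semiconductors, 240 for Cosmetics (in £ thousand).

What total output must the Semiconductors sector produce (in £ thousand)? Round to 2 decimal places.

I − A =
  [   1.00     0.00    -0.10    -0.05]
  [  -0.05     0.90    -0.35    -0.25]
  [  -0.05     0.00     0.95    -0.25]
  [  -0.15    -0.40    -0.25     0.90]
Compute the cofactors C_ij = (−1)^(i+j)·(3×3 minor ij) of I−A; the adjugate is their transpose:
adj(I−A) = Cᵀ =
  [ 0.58325   0.02900   0.08925   0.06525]
  [ 0.10725   0.77650   0.38375   0.32825]
  [ 0.07425   0.10100   0.70225   0.22725]
  [ 0.16550   0.37800   0.38050   0.85050]
det(I−A) = Σ_j (I−A)_1j·C_1j = (1.00)(0.58325) + (0.00)(0.10725) + (-0.10)(0.07425) + (-0.05)(0.16550) = 0.56755
(I − A)⁻¹ = adj(I−A) / det(I−A) ≈
  [   1.0277     0.0511     0.1573     0.1150]
  [   0.1890     1.3682     0.6762     0.5784]
  [   0.1308     0.1780     1.2373     0.4004]
  [   0.2916     0.6660     0.6704     1.4985]
x = (I − A)⁻¹ d = adj(I−A)·d / det(I−A), with det(I−A) = 0.56755:
  x_1 = (0.58325·140 + 0.02900·430 + 0.08925·540 + 0.06525·240) / 0.56755 = 157.98 / 0.56755 ≈ 278.35
  x_2 = (0.10725·140 + 0.77650·430 + 0.38375·540 + 0.32825·240) / 0.56755 = 634.915 / 0.56755 ≈ 1118.69
  x_3 = (0.07425·140 + 0.10100·430 + 0.70225·540 + 0.22725·240) / 0.56755 = 487.58 / 0.56755 ≈ 859.10
  x_4 = (0.16550·140 + 0.37800·430 + 0.38050·540 + 0.85050·240) / 0.56755 = 595.30 / 0.56755 ≈ 1048.89

x_3 = 859.10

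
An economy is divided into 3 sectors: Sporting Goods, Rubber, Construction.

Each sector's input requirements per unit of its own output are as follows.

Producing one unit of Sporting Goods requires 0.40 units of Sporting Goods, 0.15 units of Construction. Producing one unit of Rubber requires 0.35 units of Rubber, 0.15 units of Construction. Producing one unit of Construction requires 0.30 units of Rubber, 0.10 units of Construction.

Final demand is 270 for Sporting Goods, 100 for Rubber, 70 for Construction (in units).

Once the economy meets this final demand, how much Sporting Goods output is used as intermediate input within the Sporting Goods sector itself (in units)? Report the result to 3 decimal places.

z_11 = 180.000

I − A =
  [   0.60     0.00     0.00]
  [   0.00     0.65    -0.30]
  [  -0.15    -0.15     0.90]
Cofactors of I−A, C_ij = (−1)^(i+j)·(minor ij) (rows/columns in the sector order above):
  C_11 = (0.65)(0.90) − (-0.30)(-0.15) = 0.5400
  C_12 = −[(0.00)(0.90) − (-0.30)(-0.15)] = 0.0450
  C_13 = (0.00)(-0.15) − (0.65)(-0.15) = 0.0975
  C_21 = −[(0.00)(0.90) − (0.00)(-0.15)] = 0.0000
  C_22 = (0.60)(0.90) − (0.00)(-0.15) = 0.5400
  C_23 = −[(0.60)(-0.15) − (0.00)(-0.15)] = 0.0900
  C_31 = (0.00)(-0.30) − (0.00)(0.65) = 0.0000
  C_32 = −[(0.60)(-0.30) − (0.00)(0.00)] = 0.1800
  C_33 = (0.60)(0.65) − (0.00)(0.00) = 0.3900
det(I−A) = Σ_j (I−A)_1j·C_1j = (0.60)(0.5400) + (0.00)(0.0450) + (0.00)(0.0975) = 0.3240
adj(I−A) = Cᵀ =
  [ 0.5400   0.0000   0.0000]
  [ 0.0450   0.5400   0.1800]
  [ 0.0975   0.0900   0.3900]
(I − A)⁻¹ = adj(I−A) / det(I−A) ≈
  [   1.6667     0.0000     0.0000]
  [   0.1389     1.6667     0.5556]
  [   0.3009     0.2778     1.2037]
First solve x = (I − A)⁻¹ d = adj(I−A)·d / det(I−A); in particular x_1 = (0.5400·270 + 0.0000·100 + 0.0000·70) / 0.3240 = 145.80 / 0.3240 = 450.00000.
Intermediate flow from 1 to 1: z_11 = a_11 · x_1 = 0.40 × 145.80 / 0.3240 = 58.32 / 0.3240 = 180.000.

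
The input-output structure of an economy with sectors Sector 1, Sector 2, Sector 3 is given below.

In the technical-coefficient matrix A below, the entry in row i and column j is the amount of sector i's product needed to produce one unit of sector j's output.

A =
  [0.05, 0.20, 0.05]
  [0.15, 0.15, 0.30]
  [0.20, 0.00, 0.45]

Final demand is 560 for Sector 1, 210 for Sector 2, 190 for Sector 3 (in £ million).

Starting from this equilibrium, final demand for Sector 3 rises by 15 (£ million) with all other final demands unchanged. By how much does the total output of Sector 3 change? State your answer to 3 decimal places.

Δx_3 = 28.646

I − A =
  [   0.95    -0.20    -0.05]
  [  -0.15     0.85    -0.30]
  [  -0.20     0.00     0.55]
Cofactors of I−A, C_ij = (−1)^(i+j)·(minor ij) (rows/columns in the sector order above):
  C_11 = (0.85)(0.55) − (-0.30)(0.00) = 0.4675
  C_12 = −[(-0.15)(0.55) − (-0.30)(-0.20)] = 0.1425
  C_13 = (-0.15)(0.00) − (0.85)(-0.20) = 0.1700
  C_21 = −[(-0.20)(0.55) − (-0.05)(0.00)] = 0.1100
  C_22 = (0.95)(0.55) − (-0.05)(-0.20) = 0.5125
  C_23 = −[(0.95)(0.00) − (-0.20)(-0.20)] = 0.0400
  C_31 = (-0.20)(-0.30) − (-0.05)(0.85) = 0.1025
  C_32 = −[(0.95)(-0.30) − (-0.05)(-0.15)] = 0.2925
  C_33 = (0.95)(0.85) − (-0.20)(-0.15) = 0.7775
det(I−A) = Σ_j (I−A)_1j·C_1j = (0.95)(0.4675) + (-0.20)(0.1425) + (-0.05)(0.1700) = 0.407125
adj(I−A) = Cᵀ =
  [ 0.4675   0.1100   0.1025]
  [ 0.1425   0.5125   0.2925]
  [ 0.1700   0.0400   0.7775]
(I − A)⁻¹ = adj(I−A) / det(I−A) ≈
  [   1.1483     0.2702     0.2518]
  [   0.3500     1.2588     0.7185]
  [   0.4176     0.0982     1.9097]
Δx = (I − A)⁻¹ Δd with Δd having +15 in the Sector 3 component and 0 elsewhere.
So Δx_3 = L_33 · (+15), where L_33 = adj(I−A)_33 / det(I−A) = 0.7775 / 0.407125.
Δx_3 = 0.7775 × (+15) / 0.407125 = 11.6625 / 0.407125 ≈ 28.646.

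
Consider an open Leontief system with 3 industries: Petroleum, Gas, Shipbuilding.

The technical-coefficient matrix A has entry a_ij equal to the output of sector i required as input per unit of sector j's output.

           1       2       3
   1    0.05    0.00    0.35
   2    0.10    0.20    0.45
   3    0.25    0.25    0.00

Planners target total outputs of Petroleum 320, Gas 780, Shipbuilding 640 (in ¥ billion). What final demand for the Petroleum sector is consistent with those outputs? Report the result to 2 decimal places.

I − A =
  [   0.95     0.00    -0.35]
  [  -0.10     0.80    -0.45]
  [  -0.25    -0.25     1.00]
d = (I − A) x:
  d_1 = (+0.95)·320 + (+0.00)·780 + (-0.35)·640 = 80.00
  d_2 = (-0.10)·320 + (+0.80)·780 + (-0.45)·640 = 304.00
  d_3 = (-0.25)·320 + (-0.25)·780 + (+1.00)·640 = 365.00

d_1 = 80.00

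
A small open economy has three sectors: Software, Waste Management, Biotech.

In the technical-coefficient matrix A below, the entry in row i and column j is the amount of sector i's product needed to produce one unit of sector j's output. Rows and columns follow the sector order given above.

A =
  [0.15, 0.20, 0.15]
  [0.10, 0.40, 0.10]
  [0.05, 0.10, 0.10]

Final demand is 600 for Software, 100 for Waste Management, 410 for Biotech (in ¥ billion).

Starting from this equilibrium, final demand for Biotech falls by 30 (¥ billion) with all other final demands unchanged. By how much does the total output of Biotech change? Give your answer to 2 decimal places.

I − A =
  [   0.85    -0.20    -0.15]
  [  -0.10     0.60    -0.10]
  [  -0.05    -0.10     0.90]
Cofactors of I−A, C_ij = (−1)^(i+j)·(minor ij) (rows/columns in the sector order above):
  C_11 = (0.60)(0.90) − (-0.10)(-0.10) = 0.5300
  C_12 = −[(-0.10)(0.90) − (-0.10)(-0.05)] = 0.0950
  C_13 = (-0.10)(-0.10) − (0.60)(-0.05) = 0.0400
  C_21 = −[(-0.20)(0.90) − (-0.15)(-0.10)] = 0.1950
  C_22 = (0.85)(0.90) − (-0.15)(-0.05) = 0.7575
  C_23 = −[(0.85)(-0.10) − (-0.20)(-0.05)] = 0.0950
  C_31 = (-0.20)(-0.10) − (-0.15)(0.60) = 0.1100
  C_32 = −[(0.85)(-0.10) − (-0.15)(-0.10)] = 0.1000
  C_33 = (0.85)(0.60) − (-0.20)(-0.10) = 0.4900
det(I−A) = Σ_j (I−A)_1j·C_1j = (0.85)(0.5300) + (-0.20)(0.0950) + (-0.15)(0.0400) = 0.4255
adj(I−A) = Cᵀ =
  [ 0.5300   0.1950   0.1100]
  [ 0.0950   0.7575   0.1000]
  [ 0.0400   0.0950   0.4900]
(I − A)⁻¹ = adj(I−A) / det(I−A) ≈
  [   1.2456     0.4583     0.2585]
  [   0.2233     1.7803     0.2350]
  [   0.0940     0.2233     1.1516]
Δx = (I − A)⁻¹ Δd with Δd having -30 in the Biotech component and 0 elsewhere.
So Δx_3 = L_33 · (-30), where L_33 = adj(I−A)_33 / det(I−A) = 0.4900 / 0.4255.
Δx_3 = 0.4900 × (-30) / 0.4255 = -14.70 / 0.4255 ≈ -34.55.

Δx_3 = -34.55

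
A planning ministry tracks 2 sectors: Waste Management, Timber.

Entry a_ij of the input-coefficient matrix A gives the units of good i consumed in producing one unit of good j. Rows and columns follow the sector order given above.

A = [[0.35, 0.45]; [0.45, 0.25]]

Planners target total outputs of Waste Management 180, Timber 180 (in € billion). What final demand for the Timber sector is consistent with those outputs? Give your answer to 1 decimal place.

d_T = 54.0

I − A =
  [   0.65    -0.45]
  [  -0.45     0.75]
d = (I − A) x:
  d_W = (+0.65)·180 + (-0.45)·180 = 36.0
  d_T = (-0.45)·180 + (+0.75)·180 = 54.0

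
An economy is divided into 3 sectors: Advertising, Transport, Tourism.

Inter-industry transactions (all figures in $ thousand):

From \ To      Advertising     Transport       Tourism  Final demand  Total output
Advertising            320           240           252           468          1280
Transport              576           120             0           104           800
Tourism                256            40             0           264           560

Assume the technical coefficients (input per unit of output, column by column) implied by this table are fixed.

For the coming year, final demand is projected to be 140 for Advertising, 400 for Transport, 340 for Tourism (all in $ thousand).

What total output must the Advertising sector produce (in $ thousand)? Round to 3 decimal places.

x_1 = 909.047

Technical coefficients a_ij = z_ij / X_j:
  a_11 = 320/1280 = 0.25, a_21 = 576/1280 = 0.45, a_31 = 256/1280 = 0.20
  a_12 = 240/800 = 0.30, a_22 = 120/800 = 0.15, a_32 = 40/800 = 0.05
  a_13 = 252/560 = 0.45, a_23 = 0/560 = 0.00, a_33 = 0/560 = 0.00
I − A =
  [   0.75    -0.30    -0.45]
  [  -0.45     0.85     0.00]
  [  -0.20    -0.05     1.00]
Cofactors of I−A, C_ij = (−1)^(i+j)·(minor ij) (rows/columns in the sector order above):
  C_11 = (0.85)(1.00) − (0.00)(-0.05) = 0.8500
  C_12 = −[(-0.45)(1.00) − (0.00)(-0.20)] = 0.4500
  C_13 = (-0.45)(-0.05) − (0.85)(-0.20) = 0.1925
  C_21 = −[(-0.30)(1.00) − (-0.45)(-0.05)] = 0.3225
  C_22 = (0.75)(1.00) − (-0.45)(-0.20) = 0.6600
  C_23 = −[(0.75)(-0.05) − (-0.30)(-0.20)] = 0.0975
  C_31 = (-0.30)(0.00) − (-0.45)(0.85) = 0.3825
  C_32 = −[(0.75)(0.00) − (-0.45)(-0.45)] = 0.2025
  C_33 = (0.75)(0.85) − (-0.30)(-0.45) = 0.5025
det(I−A) = Σ_j (I−A)_1j·C_1j = (0.75)(0.8500) + (-0.30)(0.4500) + (-0.45)(0.1925) = 0.415875
adj(I−A) = Cᵀ =
  [ 0.8500   0.3225   0.3825]
  [ 0.4500   0.6600   0.2025]
  [ 0.1925   0.0975   0.5025]
(I − A)⁻¹ = adj(I−A) / det(I−A) ≈
  [   2.0439     0.7755     0.9197]
  [   1.0821     1.5870     0.4869]
  [   0.4629     0.2344     1.2083]
x = (I − A)⁻¹ d = adj(I−A)·d / det(I−A), with det(I−A) = 0.415875:
  x_1 = (0.8500·140 + 0.3225·400 + 0.3825·340) / 0.415875 = 378.05 / 0.415875 ≈ 909.047
  x_2 = (0.4500·140 + 0.6600·400 + 0.2025·340) / 0.415875 = 395.85 / 0.415875 ≈ 951.849
  x_3 = (0.1925·140 + 0.0975·400 + 0.5025·340) / 0.415875 = 236.80 / 0.415875 ≈ 569.402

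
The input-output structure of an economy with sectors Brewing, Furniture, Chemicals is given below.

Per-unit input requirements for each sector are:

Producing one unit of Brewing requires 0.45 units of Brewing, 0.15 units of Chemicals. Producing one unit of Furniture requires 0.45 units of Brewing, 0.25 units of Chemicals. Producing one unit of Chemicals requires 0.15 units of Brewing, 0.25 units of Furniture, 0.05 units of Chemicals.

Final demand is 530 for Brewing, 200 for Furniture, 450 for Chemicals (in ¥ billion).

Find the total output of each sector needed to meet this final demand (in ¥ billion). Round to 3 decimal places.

I − A =
  [   0.55    -0.45    -0.15]
  [   0.00     1.00    -0.25]
  [  -0.15    -0.25     0.95]
Cofactors of I−A, C_ij = (−1)^(i+j)·(minor ij) (rows/columns in the sector order above):
  C_11 = (1.00)(0.95) − (-0.25)(-0.25) = 0.8875
  C_12 = −[(0.00)(0.95) − (-0.25)(-0.15)] = 0.0375
  C_13 = (0.00)(-0.25) − (1.00)(-0.15) = 0.1500
  C_21 = −[(-0.45)(0.95) − (-0.15)(-0.25)] = 0.4650
  C_22 = (0.55)(0.95) − (-0.15)(-0.15) = 0.5000
  C_23 = −[(0.55)(-0.25) − (-0.45)(-0.15)] = 0.2050
  C_31 = (-0.45)(-0.25) − (-0.15)(1.00) = 0.2625
  C_32 = −[(0.55)(-0.25) − (-0.15)(0.00)] = 0.1375
  C_33 = (0.55)(1.00) − (-0.45)(0.00) = 0.5500
det(I−A) = Σ_j (I−A)_1j·C_1j = (0.55)(0.8875) + (-0.45)(0.0375) + (-0.15)(0.1500) = 0.44875
adj(I−A) = Cᵀ =
  [ 0.8875   0.4650   0.2625]
  [ 0.0375   0.5000   0.1375]
  [ 0.1500   0.2050   0.5500]
(I − A)⁻¹ = adj(I−A) / det(I−A) ≈
  [   1.9777     1.0362     0.5850]
  [   0.0836     1.1142     0.3064]
  [   0.3343     0.4568     1.2256]
x = (I − A)⁻¹ d = adj(I−A)·d / det(I−A), with det(I−A) = 0.44875:
  x_1 = (0.8875·530 + 0.4650·200 + 0.2625·450) / 0.44875 = 681.50 / 0.44875 ≈ 1518.663
  x_2 = (0.0375·530 + 0.5000·200 + 0.1375·450) / 0.44875 = 181.75 / 0.44875 ≈ 405.014
  x_3 = (0.1500·530 + 0.2050·200 + 0.5500·450) / 0.44875 = 368.00 / 0.44875 ≈ 820.056

x_1 = 1518.663, x_2 = 405.014, x_3 = 820.056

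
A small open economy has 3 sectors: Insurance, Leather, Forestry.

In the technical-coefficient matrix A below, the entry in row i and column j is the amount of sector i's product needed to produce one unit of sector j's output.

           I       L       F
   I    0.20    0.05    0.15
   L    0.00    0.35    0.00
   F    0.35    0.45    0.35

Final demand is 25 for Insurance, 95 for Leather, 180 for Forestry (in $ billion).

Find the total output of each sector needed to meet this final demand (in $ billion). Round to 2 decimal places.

x_I = 123.78, x_L = 146.15, x_F = 444.76

I − A =
  [   0.80    -0.05    -0.15]
  [   0.00     0.65     0.00]
  [  -0.35    -0.45     0.65]
Cofactors of I−A, C_ij = (−1)^(i+j)·(minor ij) (rows/columns in the sector order above):
  C_11 = (0.65)(0.65) − (0.00)(-0.45) = 0.4225
  C_12 = −[(0.00)(0.65) − (0.00)(-0.35)] = 0.0000
  C_13 = (0.00)(-0.45) − (0.65)(-0.35) = 0.2275
  C_21 = −[(-0.05)(0.65) − (-0.15)(-0.45)] = 0.1000
  C_22 = (0.80)(0.65) − (-0.15)(-0.35) = 0.4675
  C_23 = −[(0.80)(-0.45) − (-0.05)(-0.35)] = 0.3775
  C_31 = (-0.05)(0.00) − (-0.15)(0.65) = 0.0975
  C_32 = −[(0.80)(0.00) − (-0.15)(0.00)] = 0.0000
  C_33 = (0.80)(0.65) − (-0.05)(0.00) = 0.5200
det(I−A) = Σ_j (I−A)_1j·C_1j = (0.80)(0.4225) + (-0.05)(0.0000) + (-0.15)(0.2275) = 0.303875
adj(I−A) = Cᵀ =
  [ 0.4225   0.1000   0.0975]
  [ 0.0000   0.4675   0.0000]
  [ 0.2275   0.3775   0.5200]
(I − A)⁻¹ = adj(I−A) / det(I−A) ≈
  [   1.3904     0.3291     0.3209]
  [   0.0000     1.5385     0.0000]
  [   0.7487     1.2423     1.7112]
x = (I − A)⁻¹ d = adj(I−A)·d / det(I−A), with det(I−A) = 0.303875:
  x_I = (0.4225·25 + 0.1000·95 + 0.0975·180) / 0.303875 = 37.6125 / 0.303875 ≈ 123.78
  x_L = (0.0000·25 + 0.4675·95 + 0.0000·180) / 0.303875 = 44.4125 / 0.303875 ≈ 146.15
  x_F = (0.2275·25 + 0.3775·95 + 0.5200·180) / 0.303875 = 135.15 / 0.303875 ≈ 444.76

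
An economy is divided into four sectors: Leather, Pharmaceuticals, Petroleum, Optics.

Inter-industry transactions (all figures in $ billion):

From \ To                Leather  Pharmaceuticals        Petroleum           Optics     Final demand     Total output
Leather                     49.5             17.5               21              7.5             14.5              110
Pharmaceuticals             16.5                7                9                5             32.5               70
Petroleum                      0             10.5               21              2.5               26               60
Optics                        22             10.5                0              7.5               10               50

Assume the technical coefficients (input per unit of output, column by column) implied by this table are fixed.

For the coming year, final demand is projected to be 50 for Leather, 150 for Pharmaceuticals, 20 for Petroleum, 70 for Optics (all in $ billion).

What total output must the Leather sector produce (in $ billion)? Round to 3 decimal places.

x_1 = 335.970

Technical coefficients a_ij = z_ij / X_j:
  a_11 = 49.5/110 = 0.45, a_21 = 16.5/110 = 0.15, a_31 = 0/110 = 0.00, a_41 = 22/110 = 0.20
  a_12 = 17.5/70 = 0.25, a_22 = 7/70 = 0.10, a_32 = 10.5/70 = 0.15, a_42 = 10.5/70 = 0.15
  a_13 = 21/60 = 0.35, a_23 = 9/60 = 0.15, a_33 = 21/60 = 0.35, a_43 = 0/60 = 0.00
  a_14 = 7.5/50 = 0.15, a_24 = 5/50 = 0.10, a_34 = 2.5/50 = 0.05, a_44 = 7.5/50 = 0.15
I − A =
  [   0.55    -0.25    -0.35    -0.15]
  [  -0.15     0.90    -0.15    -0.10]
  [   0.00    -0.15     0.65    -0.05]
  [  -0.20    -0.15     0.00     0.85]
Compute the cofactors C_ij = (−1)^(i+j)·(3×3 minor ij) of I−A; the adjugate is their transpose:
adj(I−A) = Cᵀ =
  [ 0.467250   0.200000   0.297750   0.123500]
  [ 0.097375   0.280875   0.117250   0.057125]
  [ 0.032250   0.072250   0.345250   0.034500]
  [ 0.127125   0.096625   0.090750   0.277125]
det(I−A) = Σ_j (I−A)_1j·C_1j = (0.55)(0.467250) + (-0.25)(0.097375) + (-0.35)(0.032250) + (-0.15)(0.127125) = 0.2022875
(I − A)⁻¹ = adj(I−A) / det(I−A) ≈
  [   2.3098     0.9887     1.4719     0.6105]
  [   0.4814     1.3885     0.5796     0.2824]
  [   0.1594     0.3572     1.7067     0.1705]
  [   0.6284     0.4777     0.4486     1.3700]
x = (I − A)⁻¹ d = adj(I−A)·d / det(I−A), with det(I−A) = 0.2022875:
  x_1 = (0.467250·50 + 0.200000·150 + 0.297750·20 + 0.123500·70) / 0.2022875 = 67.9625 / 0.2022875 ≈ 335.970
  x_2 = (0.097375·50 + 0.280875·150 + 0.117250·20 + 0.057125·70) / 0.2022875 = 53.34375 / 0.2022875 ≈ 263.703
  x_3 = (0.032250·50 + 0.072250·150 + 0.345250·20 + 0.034500·70) / 0.2022875 = 21.77 / 0.2022875 ≈ 107.619
  x_4 = (0.127125·50 + 0.096625·150 + 0.090750·20 + 0.277125·70) / 0.2022875 = 42.06375 / 0.2022875 ≈ 207.940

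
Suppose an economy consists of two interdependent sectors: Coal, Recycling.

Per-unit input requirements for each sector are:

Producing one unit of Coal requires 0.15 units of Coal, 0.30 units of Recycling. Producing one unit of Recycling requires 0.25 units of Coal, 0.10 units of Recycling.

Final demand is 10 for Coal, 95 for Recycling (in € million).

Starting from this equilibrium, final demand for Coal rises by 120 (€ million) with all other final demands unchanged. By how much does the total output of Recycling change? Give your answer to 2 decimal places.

Δx_2 = 52.17

I − A =
  [   0.85    -0.25]
  [  -0.30     0.90]
det(I−A) = (0.85)(0.90) − (-0.25)(-0.30) = 0.6900
adj(I−A) = [[0.90, 0.25], [0.30, 0.85]]
(I − A)⁻¹ = adj(I−A) / det(I−A) ≈
  [   1.3043     0.3623]
  [   0.4348     1.2319]
Δx = (I − A)⁻¹ Δd with Δd having +120 in the Coal component and 0 elsewhere.
So Δx_2 = L_21 · (+120), where L_21 = adj(I−A)_21 / det(I−A) = 0.30 / 0.6900.
Δx_2 = 0.30 × (+120) / 0.6900 = 36.00 / 0.6900 ≈ 52.17.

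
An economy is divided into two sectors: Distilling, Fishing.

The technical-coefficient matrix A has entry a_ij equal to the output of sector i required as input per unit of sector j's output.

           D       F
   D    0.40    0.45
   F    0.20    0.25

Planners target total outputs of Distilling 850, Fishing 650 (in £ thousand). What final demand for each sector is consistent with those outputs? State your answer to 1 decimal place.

I − A =
  [   0.60    -0.45]
  [  -0.20     0.75]
d = (I − A) x:
  d_D = (+0.60)·850 + (-0.45)·650 = 217.5
  d_F = (-0.20)·850 + (+0.75)·650 = 317.5

d_D = 217.5, d_F = 317.5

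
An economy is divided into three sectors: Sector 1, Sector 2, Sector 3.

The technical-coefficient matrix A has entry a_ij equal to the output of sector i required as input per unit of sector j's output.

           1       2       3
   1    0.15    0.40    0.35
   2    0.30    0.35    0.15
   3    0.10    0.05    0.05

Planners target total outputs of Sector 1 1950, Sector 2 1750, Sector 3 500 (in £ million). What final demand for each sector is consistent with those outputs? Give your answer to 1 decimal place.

I − A =
  [   0.85    -0.40    -0.35]
  [  -0.30     0.65    -0.15]
  [  -0.10    -0.05     0.95]
d = (I − A) x:
  d_1 = (+0.85)·1950 + (-0.40)·1750 + (-0.35)·500 = 782.5
  d_2 = (-0.30)·1950 + (+0.65)·1750 + (-0.15)·500 = 477.5
  d_3 = (-0.10)·1950 + (-0.05)·1750 + (+0.95)·500 = 192.5

d_1 = 782.5, d_2 = 477.5, d_3 = 192.5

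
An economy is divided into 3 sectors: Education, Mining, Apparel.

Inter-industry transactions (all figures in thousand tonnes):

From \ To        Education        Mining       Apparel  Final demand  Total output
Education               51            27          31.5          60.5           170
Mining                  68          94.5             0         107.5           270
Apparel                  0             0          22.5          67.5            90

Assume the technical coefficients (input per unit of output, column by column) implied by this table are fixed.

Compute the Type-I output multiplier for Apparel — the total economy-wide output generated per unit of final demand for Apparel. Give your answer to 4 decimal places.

Technical coefficients a_ij = z_ij / X_j:
  a_EE = 51/170 = 0.30, a_ME = 68/170 = 0.40, a_AE = 0/170 = 0.00
  a_EM = 27/270 = 0.10, a_MM = 94.5/270 = 0.35, a_AM = 0/270 = 0.00
  a_EA = 31.5/90 = 0.35, a_MA = 0/90 = 0.00, a_AA = 22.5/90 = 0.25
I − A =
  [   0.70    -0.10    -0.35]
  [  -0.40     0.65     0.00]
  [   0.00     0.00     0.75]
Cofactors of I−A, C_ij = (−1)^(i+j)·(minor ij) (rows/columns in the sector order above):
  C_11 = (0.65)(0.75) − (0.00)(0.00) = 0.4875
  C_12 = −[(-0.40)(0.75) − (0.00)(0.00)] = 0.3000
  C_13 = (-0.40)(0.00) − (0.65)(0.00) = 0.0000
  C_21 = −[(-0.10)(0.75) − (-0.35)(0.00)] = 0.0750
  C_22 = (0.70)(0.75) − (-0.35)(0.00) = 0.5250
  C_23 = −[(0.70)(0.00) − (-0.10)(0.00)] = 0.0000
  C_31 = (-0.10)(0.00) − (-0.35)(0.65) = 0.2275
  C_32 = −[(0.70)(0.00) − (-0.35)(-0.40)] = 0.1400
  C_33 = (0.70)(0.65) − (-0.10)(-0.40) = 0.4150
det(I−A) = Σ_j (I−A)_1j·C_1j = (0.70)(0.4875) + (-0.10)(0.3000) + (-0.35)(0.0000) = 0.31125
adj(I−A) = Cᵀ =
  [ 0.4875   0.0750   0.2275]
  [ 0.3000   0.5250   0.1400]
  [ 0.0000   0.0000   0.4150]
(I − A)⁻¹ = adj(I−A) / det(I−A) ≈
  [   1.56627     0.24096     0.73092]
  [   0.96386     1.68675     0.44980]
  [   0.00000     0.00000     1.33333]
The output multiplier for sector j is the column-j sum of the Leontief inverse (I − A)⁻¹ = adj(I−A) / det(I−A).
Column A of adj(I−A): (0.2275, 0.1400, 0.4150); det(I−A) = 0.31125.
m_A = (0.2275 + 0.1400 + 0.4150) / 0.31125 = 0.7825 / 0.31125 ≈ 2.5141.

m_A = 2.5141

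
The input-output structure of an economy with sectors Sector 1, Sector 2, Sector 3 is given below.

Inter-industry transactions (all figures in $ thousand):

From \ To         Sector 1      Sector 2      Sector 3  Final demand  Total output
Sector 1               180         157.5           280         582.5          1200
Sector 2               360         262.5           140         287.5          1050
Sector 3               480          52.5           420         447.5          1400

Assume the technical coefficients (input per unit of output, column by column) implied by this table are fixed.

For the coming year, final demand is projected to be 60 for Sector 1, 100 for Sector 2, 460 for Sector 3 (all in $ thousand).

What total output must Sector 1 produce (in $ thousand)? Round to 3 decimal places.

x_1 = 347.291

Technical coefficients a_ij = z_ij / X_j:
  a_11 = 180/1200 = 0.15, a_21 = 360/1200 = 0.30, a_31 = 480/1200 = 0.40
  a_12 = 157.5/1050 = 0.15, a_22 = 262.5/1050 = 0.25, a_32 = 52.5/1050 = 0.05
  a_13 = 280/1400 = 0.20, a_23 = 140/1400 = 0.10, a_33 = 420/1400 = 0.30
I − A =
  [   0.85    -0.15    -0.20]
  [  -0.30     0.75    -0.10]
  [  -0.40    -0.05     0.70]
Cofactors of I−A, C_ij = (−1)^(i+j)·(minor ij) (rows/columns in the sector order above):
  C_11 = (0.75)(0.70) − (-0.10)(-0.05) = 0.5200
  C_12 = −[(-0.30)(0.70) − (-0.10)(-0.40)] = 0.2500
  C_13 = (-0.30)(-0.05) − (0.75)(-0.40) = 0.3150
  C_21 = −[(-0.15)(0.70) − (-0.20)(-0.05)] = 0.1150
  C_22 = (0.85)(0.70) − (-0.20)(-0.40) = 0.5150
  C_23 = −[(0.85)(-0.05) − (-0.15)(-0.40)] = 0.1025
  C_31 = (-0.15)(-0.10) − (-0.20)(0.75) = 0.1650
  C_32 = −[(0.85)(-0.10) − (-0.20)(-0.30)] = 0.1450
  C_33 = (0.85)(0.75) − (-0.15)(-0.30) = 0.5925
det(I−A) = Σ_j (I−A)_1j·C_1j = (0.85)(0.5200) + (-0.15)(0.2500) + (-0.20)(0.3150) = 0.3415
adj(I−A) = Cᵀ =
  [ 0.5200   0.1150   0.1650]
  [ 0.2500   0.5150   0.1450]
  [ 0.3150   0.1025   0.5925]
(I − A)⁻¹ = adj(I−A) / det(I−A) ≈
  [   1.5227     0.3367     0.4832]
  [   0.7321     1.5081     0.4246]
  [   0.9224     0.3001     1.7350]
x = (I − A)⁻¹ d = adj(I−A)·d / det(I−A), with det(I−A) = 0.3415:
  x_1 = (0.5200·60 + 0.1150·100 + 0.1650·460) / 0.3415 = 118.60 / 0.3415 ≈ 347.291
  x_2 = (0.2500·60 + 0.5150·100 + 0.1450·460) / 0.3415 = 133.20 / 0.3415 ≈ 390.044
  x_3 = (0.3150·60 + 0.1025·100 + 0.5925·460) / 0.3415 = 301.70 / 0.3415 ≈ 883.455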